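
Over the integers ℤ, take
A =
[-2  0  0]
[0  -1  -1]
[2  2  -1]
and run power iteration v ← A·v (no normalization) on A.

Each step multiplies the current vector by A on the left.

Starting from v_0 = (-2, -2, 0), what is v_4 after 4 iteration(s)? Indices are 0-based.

v_4 = (-32, 50, 4)

v_0 = (-2, -2, 0).
v_1 = A·v_0 = (4, 2, -8).
v_2 = A·v_1 = (-8, 6, 20).
v_3 = A·v_2 = (16, -26, -24).
v_4 = A·v_3 = (-32, 50, 4).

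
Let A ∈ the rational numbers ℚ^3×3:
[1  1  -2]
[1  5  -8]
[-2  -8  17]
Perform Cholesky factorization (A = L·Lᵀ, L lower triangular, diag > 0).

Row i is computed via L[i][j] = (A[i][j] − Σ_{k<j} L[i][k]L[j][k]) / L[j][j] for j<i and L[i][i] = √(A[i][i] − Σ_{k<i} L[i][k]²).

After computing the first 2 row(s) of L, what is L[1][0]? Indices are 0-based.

Step 1: L[0][0] = √(1) = 1.
  L[1][0] = (1) / L[0][0] = 1.
Step 2: L[1][1] = √(4) = 2.

L[1][0] = 1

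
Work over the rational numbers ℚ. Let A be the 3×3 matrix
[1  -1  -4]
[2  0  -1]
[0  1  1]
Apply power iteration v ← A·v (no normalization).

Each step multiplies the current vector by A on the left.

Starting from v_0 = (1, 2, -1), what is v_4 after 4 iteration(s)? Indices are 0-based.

v_4 = (-49, -59, -3)

v_0 = (1, 2, -1).
v_1 = A·v_0 = (3, 3, 1).
v_2 = A·v_1 = (-4, 5, 4).
v_3 = A·v_2 = (-25, -12, 9).
v_4 = A·v_3 = (-49, -59, -3).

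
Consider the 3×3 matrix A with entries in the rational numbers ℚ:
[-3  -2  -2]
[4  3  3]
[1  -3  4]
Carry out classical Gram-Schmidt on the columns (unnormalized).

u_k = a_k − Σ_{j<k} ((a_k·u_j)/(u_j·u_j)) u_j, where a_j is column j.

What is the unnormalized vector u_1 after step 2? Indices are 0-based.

u_1 = (-7/26, 9/13, -93/26)

Step 1: u_0 = a_0 = (-3, 4, 1).
Step 2: u_1 = a_1 − (15/26)·u_0 = (-7/26, 9/13, -93/26).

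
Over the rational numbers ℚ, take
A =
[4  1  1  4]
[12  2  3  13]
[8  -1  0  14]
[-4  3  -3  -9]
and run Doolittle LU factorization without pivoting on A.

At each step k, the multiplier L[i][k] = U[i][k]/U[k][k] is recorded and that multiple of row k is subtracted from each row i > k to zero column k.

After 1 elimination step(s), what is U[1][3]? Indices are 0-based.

U[1][3] = 1

k=0: U[0][0]=4
  eliminate (1,0): mult=3, new row 1: (0, -1, 0, 1); set L[1][0]=3
  eliminate (2,0): mult=2, new row 2: (0, -3, -2, 6); set L[2][0]=2
  eliminate (3,0): mult=-1, new row 3: (0, 4, -2, -5); set L[3][0]=-1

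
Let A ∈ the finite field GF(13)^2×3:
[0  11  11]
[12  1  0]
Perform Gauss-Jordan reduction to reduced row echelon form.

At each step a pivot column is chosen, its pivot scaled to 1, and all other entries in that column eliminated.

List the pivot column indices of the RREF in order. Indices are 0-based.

step 1: exchange rows 0,1
step 1: normalize row 0 (÷12) = (1, 12, 0)
step 2: normalize row 1 (÷11) = (0, 1, 1)
  row 0: subtract 12×row1 = (1, 0, 1)

pivot columns: 0, 1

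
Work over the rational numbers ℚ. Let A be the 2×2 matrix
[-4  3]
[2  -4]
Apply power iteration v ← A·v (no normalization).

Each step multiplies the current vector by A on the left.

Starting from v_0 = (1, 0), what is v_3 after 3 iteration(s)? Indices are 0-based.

v_0 = (1, 0).
v_1 = A·v_0 = (-4, 2).
v_2 = A·v_1 = (22, -16).
v_3 = A·v_2 = (-136, 108).

v_3 = (-136, 108)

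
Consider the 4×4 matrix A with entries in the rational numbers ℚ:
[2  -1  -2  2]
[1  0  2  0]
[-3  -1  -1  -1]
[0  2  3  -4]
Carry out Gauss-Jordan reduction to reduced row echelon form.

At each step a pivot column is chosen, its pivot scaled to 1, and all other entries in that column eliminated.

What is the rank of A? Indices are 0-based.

rank = 4

[1] R0 /= 2  ⇒  (1, -1/2, -1, 1)
     R1 -= 1·R0  ⇒  (0, 1/2, 3, -1)
     R2 -= -3·R0  ⇒  (0, -5/2, -4, 2)
[2] R1 /= 1/2  ⇒  (0, 1, 6, -2)
     R0 -= -1/2·R1  ⇒  (1, 0, 2, 0)
     R2 -= -5/2·R1  ⇒  (0, 0, 11, -3)
     R3 -= 2·R1  ⇒  (0, 0, -9, 0)
[3] R2 /= 11  ⇒  (0, 0, 1, -3/11)
     R0 -= 2·R2  ⇒  (1, 0, 0, 6/11)
     R1 -= 6·R2  ⇒  (0, 1, 0, -4/11)
     R3 -= -9·R2  ⇒  (0, 0, 0, -27/11)
[4] R3 /= -27/11  ⇒  (0, 0, 0, 1)
     R0 -= 6/11·R3  ⇒  (1, 0, 0, 0)
     R1 -= -4/11·R3  ⇒  (0, 1, 0, 0)
     R2 -= -3/11·R3  ⇒  (0, 0, 1, 0)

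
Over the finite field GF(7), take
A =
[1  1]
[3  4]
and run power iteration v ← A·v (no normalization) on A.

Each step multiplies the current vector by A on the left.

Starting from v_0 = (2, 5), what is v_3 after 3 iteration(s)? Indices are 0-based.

v_0 = (2, 5).
v_1 = A·v_0 = (0, 5).
v_2 = A·v_1 = (5, 6).
v_3 = A·v_2 = (4, 4).

v_3 = (4, 4)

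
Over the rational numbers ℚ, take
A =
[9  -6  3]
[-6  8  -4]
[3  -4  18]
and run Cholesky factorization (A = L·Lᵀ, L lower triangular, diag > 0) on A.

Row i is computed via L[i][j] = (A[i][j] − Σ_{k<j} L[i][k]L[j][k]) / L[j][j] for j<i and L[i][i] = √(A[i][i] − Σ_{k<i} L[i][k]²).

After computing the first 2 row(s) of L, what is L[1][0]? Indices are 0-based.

Step 1: L[0][0] = √(9) = 3.
  L[1][0] = (-6) / L[0][0] = -2.
Step 2: L[1][1] = √(4) = 2.

L[1][0] = -2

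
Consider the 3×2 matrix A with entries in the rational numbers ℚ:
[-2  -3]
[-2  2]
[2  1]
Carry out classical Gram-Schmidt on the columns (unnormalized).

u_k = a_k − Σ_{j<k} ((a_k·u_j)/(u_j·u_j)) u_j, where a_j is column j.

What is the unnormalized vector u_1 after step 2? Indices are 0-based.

Step 1: u_0 = a_0 = (-2, -2, 2).
Step 2: u_1 = a_1 − (1/3)·u_0 = (-7/3, 8/3, 1/3).

u_1 = (-7/3, 8/3, 1/3)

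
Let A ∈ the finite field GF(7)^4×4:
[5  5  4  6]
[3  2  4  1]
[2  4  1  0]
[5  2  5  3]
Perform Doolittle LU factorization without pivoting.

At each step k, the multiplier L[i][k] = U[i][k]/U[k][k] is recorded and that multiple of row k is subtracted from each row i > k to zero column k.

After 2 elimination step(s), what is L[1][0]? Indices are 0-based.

k=0: U[0][0]=5
  eliminate (1,0): mult=2, new row 1: (0, 6, 3, 3); set L[1][0]=2
  eliminate (2,0): mult=6, new row 2: (0, 2, 5, 6); set L[2][0]=6
  eliminate (3,0): mult=1, new row 3: (0, 4, 1, 4); set L[3][0]=1
k=1: U[1][1]=6
  eliminate (2,1): mult=5, new row 2: (0, 0, 4, 5); set L[2][1]=5
  eliminate (3,1): mult=3, new row 3: (0, 0, 6, 2); set L[3][1]=3

L[1][0] = 2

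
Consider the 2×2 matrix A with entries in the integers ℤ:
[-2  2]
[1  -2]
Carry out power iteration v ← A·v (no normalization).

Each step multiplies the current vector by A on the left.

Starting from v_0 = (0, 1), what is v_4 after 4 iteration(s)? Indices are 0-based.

v_4 = (-96, 68)

v_0 = (0, 1).
v_1 = A·v_0 = (2, -2).
v_2 = A·v_1 = (-8, 6).
v_3 = A·v_2 = (28, -20).
v_4 = A·v_3 = (-96, 68).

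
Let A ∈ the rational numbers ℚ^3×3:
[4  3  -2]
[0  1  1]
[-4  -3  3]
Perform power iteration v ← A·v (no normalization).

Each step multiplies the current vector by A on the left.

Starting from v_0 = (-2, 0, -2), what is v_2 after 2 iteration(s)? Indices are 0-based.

v_0 = (-2, 0, -2).
v_1 = A·v_0 = (-4, -2, 2).
v_2 = A·v_1 = (-26, 0, 28).

v_2 = (-26, 0, 28)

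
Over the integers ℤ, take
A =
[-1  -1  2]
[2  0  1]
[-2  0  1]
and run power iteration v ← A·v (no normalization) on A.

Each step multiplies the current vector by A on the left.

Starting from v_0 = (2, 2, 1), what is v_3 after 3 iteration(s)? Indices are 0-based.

v_3 = (18, -17, 19)

v_0 = (2, 2, 1).
v_1 = A·v_0 = (-2, 5, -3).
v_2 = A·v_1 = (-9, -7, 1).
v_3 = A·v_2 = (18, -17, 19).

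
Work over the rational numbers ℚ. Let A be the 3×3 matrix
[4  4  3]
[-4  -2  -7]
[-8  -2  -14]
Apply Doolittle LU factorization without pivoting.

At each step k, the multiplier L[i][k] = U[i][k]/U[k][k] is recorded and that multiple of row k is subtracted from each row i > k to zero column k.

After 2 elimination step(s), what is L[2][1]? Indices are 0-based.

L[2][1] = 3

Step 1: pivot at (0,0) is 4.
  row1 ← row1 − (-1)·row0  ⇒  L[1][0]=-1, U row1=(0, 2, -4)
  row2 ← row2 − (-2)·row0  ⇒  L[2][0]=-2, U row2=(0, 6, -8)
Step 2: pivot at (1,1) is 2.
  row2 ← row2 − (3)·row1  ⇒  L[2][1]=3, U row2=(0, 0, 4)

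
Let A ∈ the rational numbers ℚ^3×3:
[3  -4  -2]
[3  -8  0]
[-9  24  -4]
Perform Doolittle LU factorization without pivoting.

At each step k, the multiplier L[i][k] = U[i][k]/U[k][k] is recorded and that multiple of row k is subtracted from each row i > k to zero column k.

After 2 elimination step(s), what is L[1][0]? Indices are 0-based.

L[1][0] = 1

Step 1: pivot at (0,0) is 3.
  row1 ← row1 − (1)·row0  ⇒  L[1][0]=1, U row1=(0, -4, 2)
  row2 ← row2 − (-3)·row0  ⇒  L[2][0]=-3, U row2=(0, 12, -10)
Step 2: pivot at (1,1) is -4.
  row2 ← row2 − (-3)·row1  ⇒  L[2][1]=-3, U row2=(0, 0, -4)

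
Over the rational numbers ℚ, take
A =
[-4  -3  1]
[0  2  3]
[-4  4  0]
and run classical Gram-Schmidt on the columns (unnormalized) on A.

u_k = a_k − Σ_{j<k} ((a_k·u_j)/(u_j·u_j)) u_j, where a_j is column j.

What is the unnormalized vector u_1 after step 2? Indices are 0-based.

Step 1: u_0 = a_0 = (-4, 0, -4).
Step 2: u_1 = a_1 − (-1/8)·u_0 = (-7/2, 2, 7/2).

u_1 = (-7/2, 2, 7/2)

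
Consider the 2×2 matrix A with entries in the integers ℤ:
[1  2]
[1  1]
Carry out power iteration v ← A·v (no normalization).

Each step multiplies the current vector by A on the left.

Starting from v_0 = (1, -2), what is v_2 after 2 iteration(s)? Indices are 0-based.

v_2 = (-5, -4)

v_0 = (1, -2).
v_1 = A·v_0 = (-3, -1).
v_2 = A·v_1 = (-5, -4).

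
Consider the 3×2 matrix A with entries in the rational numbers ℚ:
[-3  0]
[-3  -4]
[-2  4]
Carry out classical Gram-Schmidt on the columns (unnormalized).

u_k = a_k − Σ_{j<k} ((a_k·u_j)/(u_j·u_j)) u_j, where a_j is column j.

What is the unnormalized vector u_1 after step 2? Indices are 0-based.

Step 1: u_0 = a_0 = (-3, -3, -2).
Step 2: u_1 = a_1 − (2/11)·u_0 = (6/11, -38/11, 48/11).

u_1 = (6/11, -38/11, 48/11)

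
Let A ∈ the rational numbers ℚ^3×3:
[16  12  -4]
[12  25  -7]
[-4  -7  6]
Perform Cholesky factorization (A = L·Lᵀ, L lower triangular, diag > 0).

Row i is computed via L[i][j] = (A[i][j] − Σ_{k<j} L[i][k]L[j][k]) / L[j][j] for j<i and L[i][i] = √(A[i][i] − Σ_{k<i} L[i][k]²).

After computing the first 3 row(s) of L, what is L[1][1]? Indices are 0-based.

L[1][1] = 4

Step 1: L[0][0] = √(16) = 4.
  L[1][0] = (12) / L[0][0] = 3.
Step 2: L[1][1] = √(16) = 4.
  L[2][0] = (-4) / L[0][0] = -1.
  L[2][1] = (-4) / L[1][1] = -1.
Step 3: L[2][2] = √(4) = 2.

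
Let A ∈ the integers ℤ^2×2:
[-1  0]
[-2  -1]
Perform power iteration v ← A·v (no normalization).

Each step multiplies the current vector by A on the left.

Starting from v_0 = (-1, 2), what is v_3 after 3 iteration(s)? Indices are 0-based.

v_3 = (1, 4)

v_0 = (-1, 2).
v_1 = A·v_0 = (1, 0).
v_2 = A·v_1 = (-1, -2).
v_3 = A·v_2 = (1, 4).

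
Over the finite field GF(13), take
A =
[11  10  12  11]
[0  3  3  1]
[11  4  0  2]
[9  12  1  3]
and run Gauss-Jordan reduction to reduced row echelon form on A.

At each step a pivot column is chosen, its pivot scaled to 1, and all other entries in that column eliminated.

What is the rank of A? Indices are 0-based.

step 1: normalize row 0 (÷11) = (1, 8, 7, 1)
  row 2: subtract 11×row0 = (0, 7, 1, 4)
  row 3: subtract 9×row0 = (0, 5, 3, 7)
step 2: normalize row 1 (÷3) = (0, 1, 1, 9)
  row 0: subtract 8×row1 = (1, 0, 12, 7)
  row 2: subtract 7×row1 = (0, 0, 7, 6)
  row 3: subtract 5×row1 = (0, 0, 11, 1)
step 3: normalize row 2 (÷7) = (0, 0, 1, 12)
  row 0: subtract 12×row2 = (1, 0, 0, 6)
  row 1: subtract 1×row2 = (0, 1, 0, 10)
  row 3: subtract 11×row2 = (0, 0, 0, 12)
step 4: normalize row 3 (÷12) = (0, 0, 0, 1)
  row 0: subtract 6×row3 = (1, 0, 0, 0)
  row 1: subtract 10×row3 = (0, 1, 0, 0)
  row 2: subtract 12×row3 = (0, 0, 1, 0)

rank = 4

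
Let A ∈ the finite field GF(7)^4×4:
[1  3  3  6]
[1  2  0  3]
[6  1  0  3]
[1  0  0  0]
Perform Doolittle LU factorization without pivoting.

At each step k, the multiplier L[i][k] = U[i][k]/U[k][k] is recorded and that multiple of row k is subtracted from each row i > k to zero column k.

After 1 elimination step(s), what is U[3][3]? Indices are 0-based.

U[3][3] = 1

k=0: U[0][0]=1
  eliminate (1,0): mult=1, new row 1: (0, 6, 4, 4); set L[1][0]=1
  eliminate (2,0): mult=6, new row 2: (0, 4, 3, 2); set L[2][0]=6
  eliminate (3,0): mult=1, new row 3: (0, 4, 4, 1); set L[3][0]=1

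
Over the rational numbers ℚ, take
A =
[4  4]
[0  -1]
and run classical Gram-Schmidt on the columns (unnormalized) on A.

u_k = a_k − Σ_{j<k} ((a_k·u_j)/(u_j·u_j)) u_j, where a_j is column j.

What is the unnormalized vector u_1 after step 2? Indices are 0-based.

Step 1: u_0 = a_0 = (4, 0).
Step 2: u_1 = a_1 − (1)·u_0 = (0, -1).

u_1 = (0, -1)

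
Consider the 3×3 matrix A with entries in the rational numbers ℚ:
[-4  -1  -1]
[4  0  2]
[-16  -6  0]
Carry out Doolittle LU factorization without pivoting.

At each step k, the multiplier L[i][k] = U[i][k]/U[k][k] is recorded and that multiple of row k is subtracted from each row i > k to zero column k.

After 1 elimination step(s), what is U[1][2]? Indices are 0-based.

k=0: U[0][0]=-4
  eliminate (1,0): mult=-1, new row 1: (0, -1, 1); set L[1][0]=-1
  eliminate (2,0): mult=4, new row 2: (0, -2, 4); set L[2][0]=4

U[1][2] = 1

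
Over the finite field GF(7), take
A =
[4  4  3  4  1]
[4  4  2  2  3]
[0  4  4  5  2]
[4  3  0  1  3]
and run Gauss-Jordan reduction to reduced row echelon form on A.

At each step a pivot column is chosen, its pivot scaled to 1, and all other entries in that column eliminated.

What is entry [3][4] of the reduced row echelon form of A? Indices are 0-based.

pivot(0,0)=4: scale R0 → (1, 1, 6, 1, 2)
  clear (1,0): R1 −= (4)R0 → (0, 0, 6, 5, 2)
  clear (3,0): R3 −= (4)R0 → (0, 6, 4, 4, 2)
pivot(1,1): swap R1↔R2
pivot(1,1)=4: scale R1 → (0, 1, 1, 3, 4)
  clear (0,1): R0 −= (1)R1 → (1, 0, 5, 5, 5)
  clear (3,1): R3 −= (6)R1 → (0, 0, 5, 0, 6)
pivot(2,2)=6: scale R2 → (0, 0, 1, 2, 5)
  clear (0,2): R0 −= (5)R2 → (1, 0, 0, 2, 1)
  clear (1,2): R1 −= (1)R2 → (0, 1, 0, 1, 6)
  clear (3,2): R3 −= (5)R2 → (0, 0, 0, 4, 2)
pivot(3,3)=4: scale R3 → (0, 0, 0, 1, 4)
  clear (0,3): R0 −= (2)R3 → (1, 0, 0, 0, 0)
  clear (1,3): R1 −= (1)R3 → (0, 1, 0, 0, 2)
  clear (2,3): R2 −= (2)R3 → (0, 0, 1, 0, 4)

M[3][4] = 4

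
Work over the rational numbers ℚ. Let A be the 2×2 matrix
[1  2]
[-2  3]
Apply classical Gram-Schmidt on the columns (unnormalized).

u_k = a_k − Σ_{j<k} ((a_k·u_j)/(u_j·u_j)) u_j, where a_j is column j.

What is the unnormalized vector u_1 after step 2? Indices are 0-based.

u_1 = (14/5, 7/5)

Step 1: u_0 = a_0 = (1, -2).
Step 2: u_1 = a_1 − (-4/5)·u_0 = (14/5, 7/5).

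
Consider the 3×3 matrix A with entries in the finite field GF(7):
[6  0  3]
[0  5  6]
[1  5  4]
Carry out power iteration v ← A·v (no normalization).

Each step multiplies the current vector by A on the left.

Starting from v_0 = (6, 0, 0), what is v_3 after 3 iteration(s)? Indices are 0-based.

v_0 = (6, 0, 0).
v_1 = A·v_0 = (1, 0, 6).
v_2 = A·v_1 = (3, 1, 4).
v_3 = A·v_2 = (2, 1, 3).

v_3 = (2, 1, 3)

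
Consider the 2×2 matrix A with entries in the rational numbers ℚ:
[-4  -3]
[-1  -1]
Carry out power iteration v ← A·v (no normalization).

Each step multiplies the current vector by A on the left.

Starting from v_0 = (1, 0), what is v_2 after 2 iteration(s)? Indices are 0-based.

v_2 = (19, 5)

v_0 = (1, 0).
v_1 = A·v_0 = (-4, -1).
v_2 = A·v_1 = (19, 5).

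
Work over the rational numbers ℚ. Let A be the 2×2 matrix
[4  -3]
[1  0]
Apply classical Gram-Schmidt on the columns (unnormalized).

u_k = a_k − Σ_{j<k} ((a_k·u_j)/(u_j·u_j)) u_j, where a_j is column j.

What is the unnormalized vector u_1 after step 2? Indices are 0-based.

u_1 = (-3/17, 12/17)

Step 1: u_0 = a_0 = (4, 1).
Step 2: u_1 = a_1 − (-12/17)·u_0 = (-3/17, 12/17).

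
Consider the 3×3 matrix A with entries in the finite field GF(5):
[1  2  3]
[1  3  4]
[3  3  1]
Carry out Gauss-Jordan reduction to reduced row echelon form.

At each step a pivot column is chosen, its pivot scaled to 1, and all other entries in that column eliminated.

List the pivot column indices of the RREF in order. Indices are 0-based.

pivot(0,0)=1: scale R0 → (1, 2, 3)
  clear (1,0): R1 −= (1)R0 → (0, 1, 1)
  clear (2,0): R2 −= (3)R0 → (0, 2, 2)
pivot(1,1)=1: scale R1 → (0, 1, 1)
  clear (0,1): R0 −= (2)R1 → (1, 0, 1)
  clear (2,1): R2 −= (2)R1 → (0, 0, 0)
col 2: no nonzero at/below row 2; advance.

pivot columns: 0, 1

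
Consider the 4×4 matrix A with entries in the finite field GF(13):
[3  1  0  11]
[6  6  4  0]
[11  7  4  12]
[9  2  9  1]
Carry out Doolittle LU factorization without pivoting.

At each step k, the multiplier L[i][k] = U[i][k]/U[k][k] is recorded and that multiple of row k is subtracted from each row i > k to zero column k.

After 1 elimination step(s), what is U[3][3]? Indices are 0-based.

U[3][3] = 7

k=0: U[0][0]=3
  eliminate (1,0): mult=2, new row 1: (0, 4, 4, 4); set L[1][0]=2
  eliminate (2,0): mult=8, new row 2: (0, 12, 4, 2); set L[2][0]=8
  eliminate (3,0): mult=3, new row 3: (0, 12, 9, 7); set L[3][0]=3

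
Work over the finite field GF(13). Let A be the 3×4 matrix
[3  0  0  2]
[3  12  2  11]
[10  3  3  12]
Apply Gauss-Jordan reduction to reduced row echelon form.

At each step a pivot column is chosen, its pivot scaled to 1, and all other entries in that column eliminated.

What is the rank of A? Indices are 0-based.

pivot(0,0)=3: scale R0 → (1, 0, 0, 5)
  clear (1,0): R1 −= (3)R0 → (0, 12, 2, 9)
  clear (2,0): R2 −= (10)R0 → (0, 3, 3, 1)
pivot(1,1)=12: scale R1 → (0, 1, 11, 4)
  clear (2,1): R2 −= (3)R1 → (0, 0, 9, 2)
pivot(2,2)=9: scale R2 → (0, 0, 1, 6)
  clear (1,2): R1 −= (11)R2 → (0, 1, 0, 3)

rank = 3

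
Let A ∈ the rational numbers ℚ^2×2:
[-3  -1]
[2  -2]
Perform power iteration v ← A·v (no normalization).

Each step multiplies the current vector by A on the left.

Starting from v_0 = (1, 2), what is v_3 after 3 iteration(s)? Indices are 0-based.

v_3 = (-45, 46)

v_0 = (1, 2).
v_1 = A·v_0 = (-5, -2).
v_2 = A·v_1 = (17, -6).
v_3 = A·v_2 = (-45, 46).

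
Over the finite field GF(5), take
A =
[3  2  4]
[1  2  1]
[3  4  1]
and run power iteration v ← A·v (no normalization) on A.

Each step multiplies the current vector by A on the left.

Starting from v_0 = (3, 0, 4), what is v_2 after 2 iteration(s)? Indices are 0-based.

v_2 = (1, 2, 1)

v_0 = (3, 0, 4).
v_1 = A·v_0 = (0, 2, 3).
v_2 = A·v_1 = (1, 2, 1).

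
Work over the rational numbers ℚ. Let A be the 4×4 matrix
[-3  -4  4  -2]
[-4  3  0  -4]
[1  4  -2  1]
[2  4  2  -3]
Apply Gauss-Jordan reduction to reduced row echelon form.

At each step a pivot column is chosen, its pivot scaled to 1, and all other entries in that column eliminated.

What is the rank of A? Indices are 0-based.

pivot(0,0)=-3: scale R0 → (1, 4/3, -4/3, 2/3)
  clear (1,0): R1 −= (-4)R0 → (0, 25/3, -16/3, -4/3)
  clear (2,0): R2 −= (1)R0 → (0, 8/3, -2/3, 1/3)
  clear (3,0): R3 −= (2)R0 → (0, 4/3, 14/3, -13/3)
pivot(1,1)=25/3: scale R1 → (0, 1, -16/25, -4/25)
  clear (0,1): R0 −= (4/3)R1 → (1, 0, -12/25, 22/25)
  clear (2,1): R2 −= (8/3)R1 → (0, 0, 26/25, 19/25)
  clear (3,1): R3 −= (4/3)R1 → (0, 0, 138/25, -103/25)
pivot(2,2)=26/25: scale R2 → (0, 0, 1, 19/26)
  clear (0,2): R0 −= (-12/25)R2 → (1, 0, 0, 16/13)
  clear (1,2): R1 −= (-16/25)R2 → (0, 1, 0, 4/13)
  clear (3,2): R3 −= (138/25)R2 → (0, 0, 0, -106/13)
pivot(3,3)=-106/13: scale R3 → (0, 0, 0, 1)
  clear (0,3): R0 −= (16/13)R3 → (1, 0, 0, 0)
  clear (1,3): R1 −= (4/13)R3 → (0, 1, 0, 0)
  clear (2,3): R2 −= (19/26)R3 → (0, 0, 1, 0)

rank = 4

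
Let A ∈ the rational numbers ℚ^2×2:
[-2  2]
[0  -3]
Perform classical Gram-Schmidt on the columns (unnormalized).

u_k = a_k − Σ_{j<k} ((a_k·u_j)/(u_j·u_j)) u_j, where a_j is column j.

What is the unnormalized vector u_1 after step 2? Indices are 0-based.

Step 1: u_0 = a_0 = (-2, 0).
Step 2: u_1 = a_1 − (-1)·u_0 = (0, -3).

u_1 = (0, -3)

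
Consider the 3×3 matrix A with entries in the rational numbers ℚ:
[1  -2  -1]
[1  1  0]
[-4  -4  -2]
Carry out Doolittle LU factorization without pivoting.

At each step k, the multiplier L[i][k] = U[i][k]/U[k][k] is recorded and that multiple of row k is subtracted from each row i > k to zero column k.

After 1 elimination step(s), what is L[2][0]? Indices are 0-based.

Step 1: pivot at (0,0) is 1.
  row1 ← row1 − (1)·row0  ⇒  L[1][0]=1, U row1=(0, 3, 1)
  row2 ← row2 − (-4)·row0  ⇒  L[2][0]=-4, U row2=(0, -12, -6)

L[2][0] = -4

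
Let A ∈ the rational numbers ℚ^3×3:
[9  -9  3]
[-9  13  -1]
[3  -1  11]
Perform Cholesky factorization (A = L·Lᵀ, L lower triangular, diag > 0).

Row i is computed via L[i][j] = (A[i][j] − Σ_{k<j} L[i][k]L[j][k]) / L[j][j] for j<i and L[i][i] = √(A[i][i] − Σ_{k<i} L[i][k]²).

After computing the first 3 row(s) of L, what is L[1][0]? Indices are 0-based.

Step 1: L[0][0] = √(9) = 3.
  L[1][0] = (-9) / L[0][0] = -3.
Step 2: L[1][1] = √(4) = 2.
  L[2][0] = (3) / L[0][0] = 1.
  L[2][1] = (2) / L[1][1] = 1.
Step 3: L[2][2] = √(9) = 3.

L[1][0] = -3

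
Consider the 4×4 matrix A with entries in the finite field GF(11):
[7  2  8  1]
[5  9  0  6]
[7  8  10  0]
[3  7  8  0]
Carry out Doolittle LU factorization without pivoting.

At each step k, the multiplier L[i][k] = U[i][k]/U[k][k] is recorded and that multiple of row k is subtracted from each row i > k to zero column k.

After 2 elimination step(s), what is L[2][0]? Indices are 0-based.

L[2][0] = 1

Step 1: pivot at (0,0) is 7.
  row1 ← row1 − (7)·row0  ⇒  L[1][0]=7, U row1=(0, 6, 10, 10)
  row2 ← row2 − (1)·row0  ⇒  L[2][0]=1, U row2=(0, 6, 2, 10)
  row3 ← row3 − (2)·row0  ⇒  L[3][0]=2, U row3=(0, 3, 3, 9)
Step 2: pivot at (1,1) is 6.
  row2 ← row2 − (1)·row1  ⇒  L[2][1]=1, U row2=(0, 0, 3, 0)
  row3 ← row3 − (6)·row1  ⇒  L[3][1]=6, U row3=(0, 0, 9, 4)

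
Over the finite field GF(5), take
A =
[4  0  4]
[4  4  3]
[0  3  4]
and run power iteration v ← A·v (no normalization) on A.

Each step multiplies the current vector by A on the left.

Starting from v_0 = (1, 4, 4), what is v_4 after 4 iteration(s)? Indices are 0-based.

v_0 = (1, 4, 4).
v_1 = A·v_0 = (0, 2, 3).
v_2 = A·v_1 = (2, 2, 3).
v_3 = A·v_2 = (0, 0, 3).
v_4 = A·v_3 = (2, 4, 2).

v_4 = (2, 4, 2)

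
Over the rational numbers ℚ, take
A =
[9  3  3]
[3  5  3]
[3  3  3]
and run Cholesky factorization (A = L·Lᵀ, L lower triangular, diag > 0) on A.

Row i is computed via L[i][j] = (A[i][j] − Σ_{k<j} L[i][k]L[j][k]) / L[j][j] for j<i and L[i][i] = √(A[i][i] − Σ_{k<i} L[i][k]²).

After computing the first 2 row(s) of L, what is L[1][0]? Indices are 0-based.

L[1][0] = 1

Step 1: L[0][0] = √(9) = 3.
  L[1][0] = (3) / L[0][0] = 1.
Step 2: L[1][1] = √(4) = 2.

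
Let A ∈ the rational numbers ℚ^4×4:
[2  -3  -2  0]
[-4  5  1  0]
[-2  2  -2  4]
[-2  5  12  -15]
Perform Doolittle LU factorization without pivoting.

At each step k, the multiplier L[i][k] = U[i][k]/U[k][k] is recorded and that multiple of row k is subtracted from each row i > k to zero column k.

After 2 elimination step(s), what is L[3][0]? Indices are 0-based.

Step 1: pivot at (0,0) is 2.
  row1 ← row1 − (-2)·row0  ⇒  L[1][0]=-2, U row1=(0, -1, -3, 0)
  row2 ← row2 − (-1)·row0  ⇒  L[2][0]=-1, U row2=(0, -1, -4, 4)
  row3 ← row3 − (-1)·row0  ⇒  L[3][0]=-1, U row3=(0, 2, 10, -15)
Step 2: pivot at (1,1) is -1.
  row2 ← row2 − (1)·row1  ⇒  L[2][1]=1, U row2=(0, 0, -1, 4)
  row3 ← row3 − (-2)·row1  ⇒  L[3][1]=-2, U row3=(0, 0, 4, -15)

L[3][0] = -1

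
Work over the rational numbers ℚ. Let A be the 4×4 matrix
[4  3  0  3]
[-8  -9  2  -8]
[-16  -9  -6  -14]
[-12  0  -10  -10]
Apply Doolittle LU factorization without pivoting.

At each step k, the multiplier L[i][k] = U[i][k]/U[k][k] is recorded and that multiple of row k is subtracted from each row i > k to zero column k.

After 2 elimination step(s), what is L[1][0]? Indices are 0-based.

L[1][0] = -2

k=0: U[0][0]=4
  eliminate (1,0): mult=-2, new row 1: (0, -3, 2, -2); set L[1][0]=-2
  eliminate (2,0): mult=-4, new row 2: (0, 3, -6, -2); set L[2][0]=-4
  eliminate (3,0): mult=-3, new row 3: (0, 9, -10, -1); set L[3][0]=-3
k=1: U[1][1]=-3
  eliminate (2,1): mult=-1, new row 2: (0, 0, -4, -4); set L[2][1]=-1
  eliminate (3,1): mult=-3, new row 3: (0, 0, -4, -7); set L[3][1]=-3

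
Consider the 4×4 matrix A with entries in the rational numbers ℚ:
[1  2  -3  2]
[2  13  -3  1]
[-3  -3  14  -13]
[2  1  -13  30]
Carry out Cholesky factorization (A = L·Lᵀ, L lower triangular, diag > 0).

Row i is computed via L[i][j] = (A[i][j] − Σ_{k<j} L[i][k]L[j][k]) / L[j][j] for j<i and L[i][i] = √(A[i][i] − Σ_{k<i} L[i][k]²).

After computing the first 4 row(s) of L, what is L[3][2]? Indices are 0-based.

L[3][2] = -3

Step 1: L[0][0] = √(1) = 1.
  L[1][0] = (2) / L[0][0] = 2.
Step 2: L[1][1] = √(9) = 3.
  L[2][0] = (-3) / L[0][0] = -3.
  L[2][1] = (3) / L[1][1] = 1.
Step 3: L[2][2] = √(4) = 2.
  L[3][0] = (2) / L[0][0] = 2.
  L[3][1] = (-3) / L[1][1] = -1.
  L[3][2] = (-6) / L[2][2] = -3.
Step 4: L[3][3] = √(16) = 4.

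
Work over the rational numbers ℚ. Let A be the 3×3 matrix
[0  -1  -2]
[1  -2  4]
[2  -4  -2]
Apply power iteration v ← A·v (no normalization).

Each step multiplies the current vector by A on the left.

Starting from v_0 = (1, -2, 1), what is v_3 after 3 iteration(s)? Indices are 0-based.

v_0 = (1, -2, 1).
v_1 = A·v_0 = (0, 9, 8).
v_2 = A·v_1 = (-25, 14, -52).
v_3 = A·v_2 = (90, -261, -2).

v_3 = (90, -261, -2)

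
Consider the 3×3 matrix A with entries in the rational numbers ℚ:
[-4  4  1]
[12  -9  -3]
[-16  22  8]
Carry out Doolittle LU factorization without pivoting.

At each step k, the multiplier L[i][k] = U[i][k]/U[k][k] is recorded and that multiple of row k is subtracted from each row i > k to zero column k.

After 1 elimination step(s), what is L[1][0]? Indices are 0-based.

k=0: U[0][0]=-4
  eliminate (1,0): mult=-3, new row 1: (0, 3, 0); set L[1][0]=-3
  eliminate (2,0): mult=4, new row 2: (0, 6, 4); set L[2][0]=4

L[1][0] = -3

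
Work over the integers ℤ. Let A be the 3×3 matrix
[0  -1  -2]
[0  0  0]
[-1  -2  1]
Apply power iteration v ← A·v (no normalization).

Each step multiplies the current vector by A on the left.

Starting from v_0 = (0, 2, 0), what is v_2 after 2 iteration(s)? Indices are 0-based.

v_0 = (0, 2, 0).
v_1 = A·v_0 = (-2, 0, -4).
v_2 = A·v_1 = (8, 0, -2).

v_2 = (8, 0, -2)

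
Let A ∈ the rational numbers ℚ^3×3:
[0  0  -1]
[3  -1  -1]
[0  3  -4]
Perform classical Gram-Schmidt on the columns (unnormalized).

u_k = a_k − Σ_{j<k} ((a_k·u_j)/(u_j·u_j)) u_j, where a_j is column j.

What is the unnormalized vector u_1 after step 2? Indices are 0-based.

u_1 = (0, 0, 3)

Step 1: u_0 = a_0 = (0, 3, 0).
Step 2: u_1 = a_1 − (-1/3)·u_0 = (0, 0, 3).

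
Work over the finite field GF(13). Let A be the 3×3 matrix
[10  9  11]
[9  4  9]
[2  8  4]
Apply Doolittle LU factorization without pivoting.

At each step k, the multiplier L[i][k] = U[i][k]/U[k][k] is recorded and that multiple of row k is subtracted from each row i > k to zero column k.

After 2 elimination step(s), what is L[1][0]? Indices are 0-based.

L[1][0] = 10

k=0: U[0][0]=10
  eliminate (1,0): mult=10, new row 1: (0, 5, 3); set L[1][0]=10
  eliminate (2,0): mult=8, new row 2: (0, 1, 7); set L[2][0]=8
k=1: U[1][1]=5
  eliminate (2,1): mult=8, new row 2: (0, 0, 9); set L[2][1]=8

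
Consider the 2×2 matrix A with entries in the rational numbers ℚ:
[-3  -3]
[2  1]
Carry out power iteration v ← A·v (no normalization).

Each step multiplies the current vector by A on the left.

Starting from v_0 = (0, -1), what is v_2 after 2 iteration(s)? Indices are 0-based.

v_2 = (-6, 5)

v_0 = (0, -1).
v_1 = A·v_0 = (3, -1).
v_2 = A·v_1 = (-6, 5).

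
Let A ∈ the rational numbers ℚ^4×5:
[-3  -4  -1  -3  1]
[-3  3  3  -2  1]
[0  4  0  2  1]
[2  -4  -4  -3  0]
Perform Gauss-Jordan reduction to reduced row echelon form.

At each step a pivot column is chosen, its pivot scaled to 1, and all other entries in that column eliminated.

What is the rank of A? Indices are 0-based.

rank = 4

pivot(0,0)=-3: scale R0 → (1, 4/3, 1/3, 1, -1/3)
  clear (1,0): R1 −= (-3)R0 → (0, 7, 4, 1, 0)
  clear (3,0): R3 −= (2)R0 → (0, -20/3, -14/3, -5, 2/3)
pivot(1,1)=7: scale R1 → (0, 1, 4/7, 1/7, 0)
  clear (0,1): R0 −= (4/3)R1 → (1, 0, -3/7, 17/21, -1/3)
  clear (2,1): R2 −= (4)R1 → (0, 0, -16/7, 10/7, 1)
  clear (3,1): R3 −= (-20/3)R1 → (0, 0, -6/7, -85/21, 2/3)
pivot(2,2)=-16/7: scale R2 → (0, 0, 1, -5/8, -7/16)
  clear (0,2): R0 −= (-3/7)R2 → (1, 0, 0, 13/24, -25/48)
  clear (1,2): R1 −= (4/7)R2 → (0, 1, 0, 1/2, 1/4)
  clear (3,2): R3 −= (-6/7)R2 → (0, 0, 0, -55/12, 7/24)
pivot(3,3)=-55/12: scale R3 → (0, 0, 0, 1, -7/110)
  clear (0,3): R0 −= (13/24)R3 → (1, 0, 0, 0, -107/220)
  clear (1,3): R1 −= (1/2)R3 → (0, 1, 0, 0, 31/110)
  clear (2,3): R2 −= (-5/8)R3 → (0, 0, 1, 0, -21/44)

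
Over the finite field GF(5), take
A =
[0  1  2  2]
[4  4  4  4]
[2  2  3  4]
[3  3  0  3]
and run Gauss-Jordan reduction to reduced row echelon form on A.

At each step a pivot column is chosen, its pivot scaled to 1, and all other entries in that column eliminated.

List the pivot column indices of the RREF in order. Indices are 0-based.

pivot columns: 0, 1, 2, 3

step 1: exchange rows 0,1
step 1: normalize row 0 (÷4) = (1, 1, 1, 1)
  row 2: subtract 2×row0 = (0, 0, 1, 2)
  row 3: subtract 3×row0 = (0, 0, 2, 0)
step 2: normalize row 1 (÷1) = (0, 1, 2, 2)
  row 0: subtract 1×row1 = (1, 0, 4, 4)
step 3: normalize row 2 (÷1) = (0, 0, 1, 2)
  row 0: subtract 4×row2 = (1, 0, 0, 1)
  row 1: subtract 2×row2 = (0, 1, 0, 3)
  row 3: subtract 2×row2 = (0, 0, 0, 1)
step 4: normalize row 3 (÷1) = (0, 0, 0, 1)
  row 0: subtract 1×row3 = (1, 0, 0, 0)
  row 1: subtract 3×row3 = (0, 1, 0, 0)
  row 2: subtract 2×row3 = (0, 0, 1, 0)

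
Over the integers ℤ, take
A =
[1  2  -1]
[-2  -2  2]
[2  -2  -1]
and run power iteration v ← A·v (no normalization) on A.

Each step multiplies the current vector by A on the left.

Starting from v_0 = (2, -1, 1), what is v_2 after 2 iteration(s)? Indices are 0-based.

v_0 = (2, -1, 1).
v_1 = A·v_0 = (-1, 0, 5).
v_2 = A·v_1 = (-6, 12, -7).

v_2 = (-6, 12, -7)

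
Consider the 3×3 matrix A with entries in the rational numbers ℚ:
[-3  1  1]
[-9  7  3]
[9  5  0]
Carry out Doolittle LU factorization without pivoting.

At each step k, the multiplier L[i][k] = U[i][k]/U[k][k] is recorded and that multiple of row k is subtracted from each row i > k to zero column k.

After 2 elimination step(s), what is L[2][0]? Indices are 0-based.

[col 0] pivot -3
  R1 -= 3*R0 → (0, 4, 0)  (L[1][0] := 3)
  R2 -= -3*R0 → (0, 8, 3)  (L[2][0] := -3)
[col 1] pivot 4
  R2 -= 2*R1 → (0, 0, 3)  (L[2][1] := 2)

L[2][0] = -3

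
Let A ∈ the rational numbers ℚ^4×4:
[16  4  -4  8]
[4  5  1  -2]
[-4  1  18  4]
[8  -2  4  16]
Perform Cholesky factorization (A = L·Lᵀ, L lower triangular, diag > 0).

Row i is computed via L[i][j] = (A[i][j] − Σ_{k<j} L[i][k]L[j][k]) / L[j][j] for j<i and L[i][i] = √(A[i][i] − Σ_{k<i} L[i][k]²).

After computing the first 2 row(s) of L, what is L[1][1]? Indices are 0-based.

Step 1: L[0][0] = √(16) = 4.
  L[1][0] = (4) / L[0][0] = 1.
Step 2: L[1][1] = √(4) = 2.

L[1][1] = 2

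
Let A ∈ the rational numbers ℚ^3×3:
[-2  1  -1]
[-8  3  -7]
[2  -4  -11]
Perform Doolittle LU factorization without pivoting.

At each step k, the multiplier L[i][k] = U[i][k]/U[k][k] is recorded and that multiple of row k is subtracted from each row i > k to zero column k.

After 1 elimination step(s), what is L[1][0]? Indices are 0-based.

L[1][0] = 4

k=0: U[0][0]=-2
  eliminate (1,0): mult=4, new row 1: (0, -1, -3); set L[1][0]=4
  eliminate (2,0): mult=-1, new row 2: (0, -3, -12); set L[2][0]=-1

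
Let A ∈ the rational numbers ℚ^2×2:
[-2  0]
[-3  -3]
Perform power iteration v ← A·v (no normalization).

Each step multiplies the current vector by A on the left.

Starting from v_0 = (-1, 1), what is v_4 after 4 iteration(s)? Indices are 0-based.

v_0 = (-1, 1).
v_1 = A·v_0 = (2, 0).
v_2 = A·v_1 = (-4, -6).
v_3 = A·v_2 = (8, 30).
v_4 = A·v_3 = (-16, -114).

v_4 = (-16, -114)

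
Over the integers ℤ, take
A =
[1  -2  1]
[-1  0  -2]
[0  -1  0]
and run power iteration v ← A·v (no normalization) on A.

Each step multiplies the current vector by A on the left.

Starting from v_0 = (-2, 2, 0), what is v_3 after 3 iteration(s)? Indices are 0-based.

v_0 = (-2, 2, 0).
v_1 = A·v_0 = (-6, 2, -2).
v_2 = A·v_1 = (-12, 10, -2).
v_3 = A·v_2 = (-34, 16, -10).

v_3 = (-34, 16, -10)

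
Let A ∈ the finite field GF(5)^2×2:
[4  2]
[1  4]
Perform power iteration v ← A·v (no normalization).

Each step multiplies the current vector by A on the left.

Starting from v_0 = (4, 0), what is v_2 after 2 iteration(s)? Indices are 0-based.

v_0 = (4, 0).
v_1 = A·v_0 = (1, 4).
v_2 = A·v_1 = (2, 2).

v_2 = (2, 2)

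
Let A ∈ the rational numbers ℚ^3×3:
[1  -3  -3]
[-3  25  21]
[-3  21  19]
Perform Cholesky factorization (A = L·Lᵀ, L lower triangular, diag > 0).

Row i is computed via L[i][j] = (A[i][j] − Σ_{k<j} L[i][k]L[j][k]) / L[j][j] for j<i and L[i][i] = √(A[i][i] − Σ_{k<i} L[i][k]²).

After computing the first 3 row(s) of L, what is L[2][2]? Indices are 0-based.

Step 1: L[0][0] = √(1) = 1.
  L[1][0] = (-3) / L[0][0] = -3.
Step 2: L[1][1] = √(16) = 4.
  L[2][0] = (-3) / L[0][0] = -3.
  L[2][1] = (12) / L[1][1] = 3.
Step 3: L[2][2] = √(1) = 1.

L[2][2] = 1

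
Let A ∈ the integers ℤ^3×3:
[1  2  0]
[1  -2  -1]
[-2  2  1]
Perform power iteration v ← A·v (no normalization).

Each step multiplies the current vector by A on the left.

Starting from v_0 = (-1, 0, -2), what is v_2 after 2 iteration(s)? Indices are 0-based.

v_2 = (1, -3, 4)

v_0 = (-1, 0, -2).
v_1 = A·v_0 = (-1, 1, 0).
v_2 = A·v_1 = (1, -3, 4).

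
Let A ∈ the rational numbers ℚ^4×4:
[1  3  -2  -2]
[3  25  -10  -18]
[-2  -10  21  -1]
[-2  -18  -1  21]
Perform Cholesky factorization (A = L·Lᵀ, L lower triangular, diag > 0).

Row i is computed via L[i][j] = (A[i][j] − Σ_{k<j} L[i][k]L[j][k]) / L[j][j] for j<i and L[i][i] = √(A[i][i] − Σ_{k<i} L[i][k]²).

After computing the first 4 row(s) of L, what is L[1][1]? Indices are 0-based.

Step 1: L[0][0] = √(1) = 1.
  L[1][0] = (3) / L[0][0] = 3.
Step 2: L[1][1] = √(16) = 4.
  L[2][0] = (-2) / L[0][0] = -2.
  L[2][1] = (-4) / L[1][1] = -1.
Step 3: L[2][2] = √(16) = 4.
  L[3][0] = (-2) / L[0][0] = -2.
  L[3][1] = (-12) / L[1][1] = -3.
  L[3][2] = (-8) / L[2][2] = -2.
Step 4: L[3][3] = √(4) = 2.

L[1][1] = 4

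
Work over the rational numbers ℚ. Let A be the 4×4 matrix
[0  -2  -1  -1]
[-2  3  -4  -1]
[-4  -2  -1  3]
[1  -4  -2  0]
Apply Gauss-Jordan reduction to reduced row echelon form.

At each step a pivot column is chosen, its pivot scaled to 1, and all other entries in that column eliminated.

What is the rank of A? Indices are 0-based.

rank = 4

pivot(0,0): swap R0↔R1
pivot(0,0)=-2: scale R0 → (1, -3/2, 2, 1/2)
  clear (2,0): R2 −= (-4)R0 → (0, -8, 7, 5)
  clear (3,0): R3 −= (1)R0 → (0, -5/2, -4, -1/2)
pivot(1,1)=-2: scale R1 → (0, 1, 1/2, 1/2)
  clear (0,1): R0 −= (-3/2)R1 → (1, 0, 11/4, 5/4)
  clear (2,1): R2 −= (-8)R1 → (0, 0, 11, 9)
  clear (3,1): R3 −= (-5/2)R1 → (0, 0, -11/4, 3/4)
pivot(2,2)=11: scale R2 → (0, 0, 1, 9/11)
  clear (0,2): R0 −= (11/4)R2 → (1, 0, 0, -1)
  clear (1,2): R1 −= (1/2)R2 → (0, 1, 0, 1/11)
  clear (3,2): R3 −= (-11/4)R2 → (0, 0, 0, 3)
pivot(3,3)=3: scale R3 → (0, 0, 0, 1)
  clear (0,3): R0 −= (-1)R3 → (1, 0, 0, 0)
  clear (1,3): R1 −= (1/11)R3 → (0, 1, 0, 0)
  clear (2,3): R2 −= (9/11)R3 → (0, 0, 1, 0)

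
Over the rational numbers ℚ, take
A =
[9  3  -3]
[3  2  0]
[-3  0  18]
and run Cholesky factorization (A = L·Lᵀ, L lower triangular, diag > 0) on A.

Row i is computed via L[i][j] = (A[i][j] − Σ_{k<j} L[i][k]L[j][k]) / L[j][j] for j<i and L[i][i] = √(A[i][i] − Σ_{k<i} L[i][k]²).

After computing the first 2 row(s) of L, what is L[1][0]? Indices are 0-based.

L[1][0] = 1

Step 1: L[0][0] = √(9) = 3.
  L[1][0] = (3) / L[0][0] = 1.
Step 2: L[1][1] = √(1) = 1.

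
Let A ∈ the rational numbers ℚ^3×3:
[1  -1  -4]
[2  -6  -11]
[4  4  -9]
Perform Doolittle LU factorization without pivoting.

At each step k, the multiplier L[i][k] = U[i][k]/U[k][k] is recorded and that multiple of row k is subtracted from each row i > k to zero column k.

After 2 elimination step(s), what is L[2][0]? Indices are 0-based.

Step 1: pivot at (0,0) is 1.
  row1 ← row1 − (2)·row0  ⇒  L[1][0]=2, U row1=(0, -4, -3)
  row2 ← row2 − (4)·row0  ⇒  L[2][0]=4, U row2=(0, 8, 7)
Step 2: pivot at (1,1) is -4.
  row2 ← row2 − (-2)·row1  ⇒  L[2][1]=-2, U row2=(0, 0, 1)

L[2][0] = 4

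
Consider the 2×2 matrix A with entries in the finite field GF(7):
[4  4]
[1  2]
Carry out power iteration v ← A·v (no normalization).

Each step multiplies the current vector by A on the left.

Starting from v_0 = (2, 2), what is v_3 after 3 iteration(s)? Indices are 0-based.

v_3 = (2, 4)

v_0 = (2, 2).
v_1 = A·v_0 = (2, 6).
v_2 = A·v_1 = (4, 0).
v_3 = A·v_2 = (2, 4).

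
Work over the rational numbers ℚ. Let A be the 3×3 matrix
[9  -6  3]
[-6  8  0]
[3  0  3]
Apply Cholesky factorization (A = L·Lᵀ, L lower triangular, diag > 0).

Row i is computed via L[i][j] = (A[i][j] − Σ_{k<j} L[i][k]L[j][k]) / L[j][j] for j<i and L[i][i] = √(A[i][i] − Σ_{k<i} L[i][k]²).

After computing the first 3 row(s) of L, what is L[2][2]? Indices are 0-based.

L[2][2] = 1

Step 1: L[0][0] = √(9) = 3.
  L[1][0] = (-6) / L[0][0] = -2.
Step 2: L[1][1] = √(4) = 2.
  L[2][0] = (3) / L[0][0] = 1.
  L[2][1] = (2) / L[1][1] = 1.
Step 3: L[2][2] = √(1) = 1.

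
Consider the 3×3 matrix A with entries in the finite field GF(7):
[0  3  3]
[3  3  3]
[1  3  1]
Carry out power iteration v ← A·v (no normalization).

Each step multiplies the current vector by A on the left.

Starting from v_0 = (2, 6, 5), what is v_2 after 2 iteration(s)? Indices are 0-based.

v_2 = (3, 4, 0)

v_0 = (2, 6, 5).
v_1 = A·v_0 = (5, 4, 4).
v_2 = A·v_1 = (3, 4, 0).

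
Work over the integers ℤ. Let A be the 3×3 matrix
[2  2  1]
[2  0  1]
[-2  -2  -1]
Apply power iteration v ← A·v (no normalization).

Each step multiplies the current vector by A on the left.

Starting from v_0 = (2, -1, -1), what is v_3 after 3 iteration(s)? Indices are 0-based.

v_0 = (2, -1, -1).
v_1 = A·v_0 = (1, 3, -1).
v_2 = A·v_1 = (7, 1, -7).
v_3 = A·v_2 = (9, 7, -9).

v_3 = (9, 7, -9)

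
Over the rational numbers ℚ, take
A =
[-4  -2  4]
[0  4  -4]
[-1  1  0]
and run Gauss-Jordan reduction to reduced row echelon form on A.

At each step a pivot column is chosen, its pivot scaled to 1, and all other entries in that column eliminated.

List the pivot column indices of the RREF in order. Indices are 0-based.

step 1: normalize row 0 (÷-4) = (1, 1/2, -1)
  row 2: subtract -1×row0 = (0, 3/2, -1)
step 2: normalize row 1 (÷4) = (0, 1, -1)
  row 0: subtract 1/2×row1 = (1, 0, -1/2)
  row 2: subtract 3/2×row1 = (0, 0, 1/2)
step 3: normalize row 2 (÷1/2) = (0, 0, 1)
  row 0: subtract -1/2×row2 = (1, 0, 0)
  row 1: subtract -1×row2 = (0, 1, 0)

pivot columns: 0, 1, 2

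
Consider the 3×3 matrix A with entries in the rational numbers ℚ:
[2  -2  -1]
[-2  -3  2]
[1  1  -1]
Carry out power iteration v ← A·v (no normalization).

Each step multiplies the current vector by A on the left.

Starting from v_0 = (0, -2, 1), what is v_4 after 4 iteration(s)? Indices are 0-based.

v_0 = (0, -2, 1).
v_1 = A·v_0 = (3, 8, -3).
v_2 = A·v_1 = (-7, -36, 14).
v_3 = A·v_2 = (44, 150, -57).
v_4 = A·v_3 = (-155, -652, 251).

v_4 = (-155, -652, 251)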